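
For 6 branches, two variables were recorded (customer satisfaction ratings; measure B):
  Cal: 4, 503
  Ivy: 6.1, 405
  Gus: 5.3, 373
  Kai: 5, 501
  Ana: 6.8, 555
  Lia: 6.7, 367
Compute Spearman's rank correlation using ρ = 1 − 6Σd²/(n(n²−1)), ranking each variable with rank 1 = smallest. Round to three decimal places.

-0.086

Ranks of variable 1: 1, 4, 3, 2, 6, 5
Ranks of variable 2: 5, 3, 2, 4, 6, 1
d = r₁ − r₂: -4, 1, 1, -2, 0, 4
d²: 16, 1, 1, 4, 0, 16; Σd² = 38
ρ = 1 − 6·38/(6·35) = 1 − 228/210 = -0.086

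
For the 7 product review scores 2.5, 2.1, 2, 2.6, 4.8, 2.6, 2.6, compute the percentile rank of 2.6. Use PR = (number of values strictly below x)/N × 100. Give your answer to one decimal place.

N = 7.
Strictly below 2.6: 3. Equal to 2.6: 3.
PR = 3/7 × 100 = 42.9

42.9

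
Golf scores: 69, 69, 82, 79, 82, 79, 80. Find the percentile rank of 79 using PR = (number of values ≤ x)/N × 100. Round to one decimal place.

N = 7.
Strictly below 79: 2. Equal to 79: 2.
PR = 4/7 × 100 = 57.1

57.1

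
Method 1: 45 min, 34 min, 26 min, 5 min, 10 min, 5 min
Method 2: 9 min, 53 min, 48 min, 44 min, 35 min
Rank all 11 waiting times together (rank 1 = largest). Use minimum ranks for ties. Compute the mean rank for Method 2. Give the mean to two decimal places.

Sorted (descending): 53, 48, 45, 44, 35, 34, 26, 10, 9, 5, 5
The 2 values of 5 occupy positions 10–11 → each gets rank 10.
Method 2 values → pooled ranks: 9→9, 53→1, 48→2, 44→4, 35→5
Mean rank = (9 + 1 + 2 + 4 + 5) / 5 = 4.20

4.20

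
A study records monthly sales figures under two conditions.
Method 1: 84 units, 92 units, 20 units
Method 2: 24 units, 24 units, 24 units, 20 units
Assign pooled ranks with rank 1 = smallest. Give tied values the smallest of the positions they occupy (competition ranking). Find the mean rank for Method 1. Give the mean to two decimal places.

4.67

Sorted (ascending): 20, 20, 24, 24, 24, 84, 92
The 2 values of 20 occupy positions 1–2 → each gets rank 1.
The 3 values of 24 occupy positions 3–5 → each gets rank 3.
Method 1 values → pooled ranks: 84→6, 92→7, 20→1
Mean rank = (6 + 7 + 1) / 3 = 4.67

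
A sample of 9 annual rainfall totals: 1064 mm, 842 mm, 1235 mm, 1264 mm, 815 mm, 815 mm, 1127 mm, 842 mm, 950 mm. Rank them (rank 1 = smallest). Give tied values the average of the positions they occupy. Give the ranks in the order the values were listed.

6, 3.5, 8, 9, 1.5, 1.5, 7, 3.5, 5

Sorted (ascending): 815, 815, 842, 842, 950, 1064, 1127, 1235, 1264
The 2 values of 815 occupy positions 1–2 → average rank (1+2)/2 = 1.5.
The 2 values of 842 occupy positions 3–4 → average rank (3+4)/2 = 3.5.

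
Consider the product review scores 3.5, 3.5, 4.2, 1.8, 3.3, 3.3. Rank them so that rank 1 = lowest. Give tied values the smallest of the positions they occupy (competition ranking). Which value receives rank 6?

4.2

Sorted (ascending): 1.8, 3.3, 3.3, 3.5, 3.5, 4.2
The 2 values of 3.3 occupy positions 2–3 → each gets rank 2.
The 2 values of 3.5 occupy positions 4–5 → each gets rank 4.
Rank 6 → value 4.2.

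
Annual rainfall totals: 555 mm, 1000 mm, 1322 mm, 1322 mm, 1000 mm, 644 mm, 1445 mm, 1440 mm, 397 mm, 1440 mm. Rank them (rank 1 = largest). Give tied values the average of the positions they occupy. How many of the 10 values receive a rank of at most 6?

Sorted (descending): 1445, 1440, 1440, 1322, 1322, 1000, 1000, 644, 555, 397
The 2 values of 1440 occupy positions 2–3 → average rank (2+3)/2 = 2.5.
The 2 values of 1322 occupy positions 4–5 → average rank (4+5)/2 = 4.5.
The 2 values of 1000 occupy positions 6–7 → average rank (6+7)/2 = 6.5.
Ranks ≤ 6: {1, 2.5, 2.5, 4.5, 4.5} → 5 values.

5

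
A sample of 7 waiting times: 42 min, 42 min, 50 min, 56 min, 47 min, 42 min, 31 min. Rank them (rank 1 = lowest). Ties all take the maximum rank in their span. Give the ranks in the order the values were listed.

4, 4, 6, 7, 5, 4, 1

Sorted (ascending): 31, 42, 42, 42, 47, 50, 56
The 3 values of 42 occupy positions 2–4 → each gets rank 4.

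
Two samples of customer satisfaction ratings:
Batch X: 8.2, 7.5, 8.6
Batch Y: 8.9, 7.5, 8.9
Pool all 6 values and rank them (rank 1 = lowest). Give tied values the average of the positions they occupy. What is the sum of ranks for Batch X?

8.5

Sorted (ascending): 7.5, 7.5, 8.2, 8.6, 8.9, 8.9
The 2 values of 7.5 occupy positions 1–2 → average rank (1+2)/2 = 1.5.
The 2 values of 8.9 occupy positions 5–6 → average rank (5+6)/2 = 5.5.
Batch X values → pooled ranks: 8.2→3, 7.5→1.5, 8.6→4
Rank sum = 3 + 1.5 + 4 = 8.5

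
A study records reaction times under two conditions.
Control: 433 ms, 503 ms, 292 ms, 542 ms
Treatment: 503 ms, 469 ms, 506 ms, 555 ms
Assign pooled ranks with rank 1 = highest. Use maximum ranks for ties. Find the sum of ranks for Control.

22

Sorted (descending): 555, 542, 506, 503, 503, 469, 433, 292
The 2 values of 503 occupy positions 4–5 → each gets rank 5.
Control values → pooled ranks: 433→7, 503→5, 292→8, 542→2
Rank sum = 7 + 5 + 8 + 2 = 22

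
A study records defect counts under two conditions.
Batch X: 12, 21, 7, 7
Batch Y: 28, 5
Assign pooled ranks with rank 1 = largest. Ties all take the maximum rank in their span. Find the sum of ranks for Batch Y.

7

Sorted (descending): 28, 21, 12, 7, 7, 5
The 2 values of 7 occupy positions 4–5 → each gets rank 5.
Batch Y values → pooled ranks: 28→1, 5→6
Rank sum = 1 + 6 = 7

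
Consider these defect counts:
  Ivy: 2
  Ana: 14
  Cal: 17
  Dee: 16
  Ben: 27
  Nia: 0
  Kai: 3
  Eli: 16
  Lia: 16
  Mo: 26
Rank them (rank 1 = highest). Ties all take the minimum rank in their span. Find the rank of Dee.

Sorted (descending): 27, 26, 17, 16, 16, 16, 14, 3, 2, 0
The 3 values of 16 occupy positions 4–6 → each gets rank 4.
Dee has value 16 → rank 4.

4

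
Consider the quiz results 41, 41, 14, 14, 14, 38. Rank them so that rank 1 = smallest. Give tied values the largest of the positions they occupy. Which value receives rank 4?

38

Sorted (ascending): 14, 14, 14, 38, 41, 41
The 3 values of 14 occupy positions 1–3 → each gets rank 3.
The 2 values of 41 occupy positions 5–6 → each gets rank 6.
Rank 4 → value 38.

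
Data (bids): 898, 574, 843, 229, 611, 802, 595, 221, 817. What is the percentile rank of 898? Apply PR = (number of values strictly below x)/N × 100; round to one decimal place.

88.9

N = 9.
Strictly below 898: 8. Equal to 898: 1.
PR = 8/9 × 100 = 88.9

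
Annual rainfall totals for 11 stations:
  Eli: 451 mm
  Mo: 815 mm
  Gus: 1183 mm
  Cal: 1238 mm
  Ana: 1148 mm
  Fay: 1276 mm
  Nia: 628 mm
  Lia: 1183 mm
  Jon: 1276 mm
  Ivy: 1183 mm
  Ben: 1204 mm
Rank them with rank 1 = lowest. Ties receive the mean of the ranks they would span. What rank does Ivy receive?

6

Sorted (ascending): 451, 628, 815, 1148, 1183, 1183, 1183, 1204, 1238, 1276, 1276
The 3 values of 1183 occupy positions 5–7 → average rank 6.
The 2 values of 1276 occupy positions 10–11 → average rank (10+11)/2 = 10.5.
Ivy has value 1183 mm → rank 6.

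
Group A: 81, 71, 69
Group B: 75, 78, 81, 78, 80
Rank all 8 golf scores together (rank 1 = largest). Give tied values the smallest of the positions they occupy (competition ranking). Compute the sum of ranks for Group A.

16

Sorted (descending): 81, 81, 80, 78, 78, 75, 71, 69
The 2 values of 81 occupy positions 1–2 → each gets rank 1.
The 2 values of 78 occupy positions 4–5 → each gets rank 4.
Group A values → pooled ranks: 81→1, 71→7, 69→8
Rank sum = 1 + 7 + 8 = 16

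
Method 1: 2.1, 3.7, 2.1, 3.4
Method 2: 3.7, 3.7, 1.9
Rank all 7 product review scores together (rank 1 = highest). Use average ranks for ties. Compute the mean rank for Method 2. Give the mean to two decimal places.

Sorted (descending): 3.7, 3.7, 3.7, 3.4, 2.1, 2.1, 1.9
The 3 values of 3.7 occupy positions 1–3 → average rank 2.
The 2 values of 2.1 occupy positions 5–6 → average rank (5+6)/2 = 5.5.
Method 2 values → pooled ranks: 3.7→2, 3.7→2, 1.9→7
Mean rank = (2 + 2 + 7) / 3 = 3.67

3.67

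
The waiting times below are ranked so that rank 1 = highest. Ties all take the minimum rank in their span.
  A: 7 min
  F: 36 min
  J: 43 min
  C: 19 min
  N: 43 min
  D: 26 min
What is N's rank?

1

Sorted (descending): 43, 43, 36, 26, 19, 7
The 2 values of 43 occupy positions 1–2 → each gets rank 1.
N has value 43 min → rank 1.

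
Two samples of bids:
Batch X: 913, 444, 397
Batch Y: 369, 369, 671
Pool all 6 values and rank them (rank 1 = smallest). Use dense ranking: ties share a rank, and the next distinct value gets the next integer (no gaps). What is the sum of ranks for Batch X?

10

Sorted (ascending): 369, 369, 397, 444, 671, 913
The 2 values of 369 share dense rank 1.
Remaining distinct values take the next consecutive integers.
Batch X values → pooled ranks: 913→5, 444→3, 397→2
Rank sum = 5 + 3 + 2 = 10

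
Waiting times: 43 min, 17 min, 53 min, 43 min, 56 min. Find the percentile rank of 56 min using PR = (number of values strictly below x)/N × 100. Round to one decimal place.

80.0

N = 5.
Strictly below 56: 4. Equal to 56: 1.
PR = 4/5 × 100 = 80.0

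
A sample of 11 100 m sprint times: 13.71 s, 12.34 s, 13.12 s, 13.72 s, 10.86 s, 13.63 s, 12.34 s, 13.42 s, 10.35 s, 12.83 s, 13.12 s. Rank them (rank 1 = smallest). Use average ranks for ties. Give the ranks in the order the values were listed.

Sorted (ascending): 10.35, 10.86, 12.34, 12.34, 12.83, 13.12, 13.12, 13.42, 13.63, 13.71, 13.72
The 2 values of 12.34 occupy positions 3–4 → average rank (3+4)/2 = 3.5.
The 2 values of 13.12 occupy positions 6–7 → average rank (6+7)/2 = 6.5.

10, 3.5, 6.5, 11, 2, 9, 3.5, 8, 1, 5, 6.5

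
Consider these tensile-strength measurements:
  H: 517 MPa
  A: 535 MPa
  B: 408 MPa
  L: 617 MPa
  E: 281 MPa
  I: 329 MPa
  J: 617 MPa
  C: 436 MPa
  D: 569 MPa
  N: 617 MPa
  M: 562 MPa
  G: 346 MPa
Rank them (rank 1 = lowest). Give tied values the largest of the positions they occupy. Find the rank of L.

Sorted (ascending): 281, 329, 346, 408, 436, 517, 535, 562, 569, 617, 617, 617
The 3 values of 617 occupy positions 10–12 → each gets rank 12.
L has value 617 MPa → rank 12.

12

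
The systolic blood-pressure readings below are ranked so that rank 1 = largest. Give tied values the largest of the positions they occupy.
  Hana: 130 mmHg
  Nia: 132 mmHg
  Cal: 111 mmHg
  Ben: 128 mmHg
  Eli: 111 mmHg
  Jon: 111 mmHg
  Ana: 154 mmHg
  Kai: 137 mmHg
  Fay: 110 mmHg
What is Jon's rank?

8

Sorted (descending): 154, 137, 132, 130, 128, 111, 111, 111, 110
The 3 values of 111 occupy positions 6–8 → each gets rank 8.
Jon has value 111 mmHg → rank 8.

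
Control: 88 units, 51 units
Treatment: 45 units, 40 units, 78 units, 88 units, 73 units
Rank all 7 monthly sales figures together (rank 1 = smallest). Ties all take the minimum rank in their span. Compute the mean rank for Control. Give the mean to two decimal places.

Sorted (ascending): 40, 45, 51, 73, 78, 88, 88
The 2 values of 88 occupy positions 6–7 → each gets rank 6.
Control values → pooled ranks: 88→6, 51→3
Mean rank = (6 + 3) / 2 = 4.50

4.50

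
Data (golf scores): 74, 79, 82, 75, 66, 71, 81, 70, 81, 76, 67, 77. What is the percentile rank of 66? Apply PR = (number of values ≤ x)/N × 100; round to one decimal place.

N = 12.
Strictly below 66: 0. Equal to 66: 1.
PR = 1/12 × 100 = 8.3

8.3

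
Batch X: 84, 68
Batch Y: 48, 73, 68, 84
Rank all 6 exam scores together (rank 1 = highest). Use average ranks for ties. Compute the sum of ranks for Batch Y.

Sorted (descending): 84, 84, 73, 68, 68, 48
The 2 values of 84 occupy positions 1–2 → average rank (1+2)/2 = 1.5.
The 2 values of 68 occupy positions 4–5 → average rank (4+5)/2 = 4.5.
Batch Y values → pooled ranks: 48→6, 73→3, 68→4.5, 84→1.5
Rank sum = 6 + 3 + 4.5 + 1.5 = 15

15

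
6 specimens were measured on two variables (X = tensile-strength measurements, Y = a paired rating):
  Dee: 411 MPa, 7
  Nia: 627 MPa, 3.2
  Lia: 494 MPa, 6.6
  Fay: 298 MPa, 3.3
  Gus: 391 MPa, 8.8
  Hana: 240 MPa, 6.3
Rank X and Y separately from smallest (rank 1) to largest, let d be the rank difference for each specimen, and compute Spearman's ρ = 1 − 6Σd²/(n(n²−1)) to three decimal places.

Ranks of variable 1: 4, 6, 5, 2, 3, 1
Ranks of variable 2: 5, 1, 4, 2, 6, 3
d = r₁ − r₂: -1, 5, 1, 0, -3, -2
d²: 1, 25, 1, 0, 9, 4; Σd² = 40
ρ = 1 − 6·40/(6·35) = 1 − 240/210 = -0.143

-0.143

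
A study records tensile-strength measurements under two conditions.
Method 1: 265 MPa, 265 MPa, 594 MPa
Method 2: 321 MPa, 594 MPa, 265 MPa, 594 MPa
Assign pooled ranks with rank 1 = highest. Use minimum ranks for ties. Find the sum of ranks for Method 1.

Sorted (descending): 594, 594, 594, 321, 265, 265, 265
The 3 values of 594 occupy positions 1–3 → each gets rank 1.
The 3 values of 265 occupy positions 5–7 → each gets rank 5.
Method 1 values → pooled ranks: 265→5, 265→5, 594→1
Rank sum = 5 + 5 + 1 = 11

11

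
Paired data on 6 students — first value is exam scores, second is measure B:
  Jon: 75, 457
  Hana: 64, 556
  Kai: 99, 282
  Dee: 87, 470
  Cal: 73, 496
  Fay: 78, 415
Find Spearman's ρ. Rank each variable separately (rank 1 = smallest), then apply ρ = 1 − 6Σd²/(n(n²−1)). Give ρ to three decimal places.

Ranks of variable 1: 3, 1, 6, 5, 2, 4
Ranks of variable 2: 3, 6, 1, 4, 5, 2
d = r₁ − r₂: 0, -5, 5, 1, -3, 2
d²: 0, 25, 25, 1, 9, 4; Σd² = 64
ρ = 1 − 6·64/(6·35) = 1 − 384/210 = -0.829

-0.829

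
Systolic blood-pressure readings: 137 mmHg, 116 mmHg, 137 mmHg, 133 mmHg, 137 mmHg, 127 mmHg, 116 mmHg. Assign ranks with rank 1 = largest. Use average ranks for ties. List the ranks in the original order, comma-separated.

Sorted (descending): 137, 137, 137, 133, 127, 116, 116
The 3 values of 137 occupy positions 1–3 → average rank 2.
The 2 values of 116 occupy positions 6–7 → average rank (6+7)/2 = 6.5.

2, 6.5, 2, 4, 2, 5, 6.5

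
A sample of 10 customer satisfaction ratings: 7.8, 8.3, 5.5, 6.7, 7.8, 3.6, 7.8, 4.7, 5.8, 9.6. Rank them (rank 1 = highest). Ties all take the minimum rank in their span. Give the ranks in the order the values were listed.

3, 2, 8, 6, 3, 10, 3, 9, 7, 1

Sorted (descending): 9.6, 8.3, 7.8, 7.8, 7.8, 6.7, 5.8, 5.5, 4.7, 3.6
The 3 values of 7.8 occupy positions 3–5 → each gets rank 3.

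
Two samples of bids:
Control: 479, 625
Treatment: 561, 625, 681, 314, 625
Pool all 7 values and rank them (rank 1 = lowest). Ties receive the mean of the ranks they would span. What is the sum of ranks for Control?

7

Sorted (ascending): 314, 479, 561, 625, 625, 625, 681
The 3 values of 625 occupy positions 4–6 → average rank 5.
Control values → pooled ranks: 479→2, 625→5
Rank sum = 2 + 5 = 7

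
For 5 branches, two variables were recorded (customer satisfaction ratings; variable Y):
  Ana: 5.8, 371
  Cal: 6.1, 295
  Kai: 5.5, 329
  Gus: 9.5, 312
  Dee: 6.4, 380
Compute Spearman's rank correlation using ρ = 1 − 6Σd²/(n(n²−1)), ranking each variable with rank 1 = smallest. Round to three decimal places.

-0.100

Ranks of variable 1: 2, 3, 1, 5, 4
Ranks of variable 2: 4, 1, 3, 2, 5
d = r₁ − r₂: -2, 2, -2, 3, -1
d²: 4, 4, 4, 9, 1; Σd² = 22
ρ = 1 − 6·22/(5·24) = 1 − 132/120 = -0.100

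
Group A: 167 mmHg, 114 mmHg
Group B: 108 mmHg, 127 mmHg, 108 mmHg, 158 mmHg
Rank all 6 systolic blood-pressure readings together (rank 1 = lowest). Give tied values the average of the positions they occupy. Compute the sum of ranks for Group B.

12

Sorted (ascending): 108, 108, 114, 127, 158, 167
The 2 values of 108 occupy positions 1–2 → average rank (1+2)/2 = 1.5.
Group B values → pooled ranks: 108→1.5, 127→4, 108→1.5, 158→5
Rank sum = 1.5 + 4 + 1.5 + 5 = 12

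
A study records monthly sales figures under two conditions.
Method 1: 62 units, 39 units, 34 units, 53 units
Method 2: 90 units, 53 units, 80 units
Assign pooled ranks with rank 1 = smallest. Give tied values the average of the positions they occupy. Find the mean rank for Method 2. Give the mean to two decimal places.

Sorted (ascending): 34, 39, 53, 53, 62, 80, 90
The 2 values of 53 occupy positions 3–4 → average rank (3+4)/2 = 3.5.
Method 2 values → pooled ranks: 90→7, 53→3.5, 80→6
Mean rank = (7 + 3.5 + 6) / 3 = 5.50

5.50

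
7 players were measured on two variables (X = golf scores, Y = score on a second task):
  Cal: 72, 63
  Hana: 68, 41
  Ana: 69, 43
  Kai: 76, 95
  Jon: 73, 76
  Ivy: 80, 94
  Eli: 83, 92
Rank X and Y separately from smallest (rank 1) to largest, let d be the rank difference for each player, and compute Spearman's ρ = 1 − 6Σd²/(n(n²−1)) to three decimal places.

0.857

Ranks of variable 1: 3, 1, 2, 5, 4, 6, 7
Ranks of variable 2: 3, 1, 2, 7, 4, 6, 5
d = r₁ − r₂: 0, 0, 0, -2, 0, 0, 2
d²: 0, 0, 0, 4, 0, 0, 4; Σd² = 8
ρ = 1 − 6·8/(7·48) = 1 − 48/336 = 0.857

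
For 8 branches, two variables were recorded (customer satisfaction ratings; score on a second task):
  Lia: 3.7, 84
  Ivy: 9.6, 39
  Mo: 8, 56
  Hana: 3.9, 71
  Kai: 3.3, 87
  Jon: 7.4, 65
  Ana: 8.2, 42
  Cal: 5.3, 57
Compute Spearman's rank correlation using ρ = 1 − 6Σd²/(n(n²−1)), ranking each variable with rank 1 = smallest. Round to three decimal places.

-0.976

Ranks of variable 1: 2, 8, 6, 3, 1, 5, 7, 4
Ranks of variable 2: 7, 1, 3, 6, 8, 5, 2, 4
d = r₁ − r₂: -5, 7, 3, -3, -7, 0, 5, 0
d²: 25, 49, 9, 9, 49, 0, 25, 0; Σd² = 166
ρ = 1 − 6·166/(8·63) = 1 − 996/504 = -0.976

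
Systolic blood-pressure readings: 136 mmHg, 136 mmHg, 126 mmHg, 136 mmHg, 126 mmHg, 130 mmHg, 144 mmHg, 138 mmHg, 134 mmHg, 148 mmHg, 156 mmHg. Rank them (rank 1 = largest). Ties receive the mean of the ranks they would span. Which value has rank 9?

130

Sorted (descending): 156, 148, 144, 138, 136, 136, 136, 134, 130, 126, 126
The 3 values of 136 occupy positions 5–7 → average rank 6.
The 2 values of 126 occupy positions 10–11 → average rank (10+11)/2 = 10.5.
Rank 9 → value 130.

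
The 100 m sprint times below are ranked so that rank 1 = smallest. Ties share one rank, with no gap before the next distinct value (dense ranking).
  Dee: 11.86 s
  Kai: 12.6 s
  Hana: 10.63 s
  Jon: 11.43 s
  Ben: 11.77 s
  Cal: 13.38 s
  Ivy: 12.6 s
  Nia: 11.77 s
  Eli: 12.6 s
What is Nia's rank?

Sorted (ascending): 10.63, 11.43, 11.77, 11.77, 11.86, 12.6, 12.6, 12.6, 13.38
The 2 values of 11.77 share dense rank 3.
The 3 values of 12.6 share dense rank 5.
Remaining distinct values take the next consecutive integers.
Nia has value 11.77 s → rank 3.

3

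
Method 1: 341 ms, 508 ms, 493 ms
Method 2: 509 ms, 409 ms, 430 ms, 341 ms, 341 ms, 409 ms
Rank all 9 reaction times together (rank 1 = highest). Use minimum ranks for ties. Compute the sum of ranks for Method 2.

29

Sorted (descending): 509, 508, 493, 430, 409, 409, 341, 341, 341
The 2 values of 409 occupy positions 5–6 → each gets rank 5.
The 3 values of 341 occupy positions 7–9 → each gets rank 7.
Method 2 values → pooled ranks: 509→1, 409→5, 430→4, 341→7, 341→7, 409→5
Rank sum = 1 + 5 + 4 + 7 + 7 + 5 = 29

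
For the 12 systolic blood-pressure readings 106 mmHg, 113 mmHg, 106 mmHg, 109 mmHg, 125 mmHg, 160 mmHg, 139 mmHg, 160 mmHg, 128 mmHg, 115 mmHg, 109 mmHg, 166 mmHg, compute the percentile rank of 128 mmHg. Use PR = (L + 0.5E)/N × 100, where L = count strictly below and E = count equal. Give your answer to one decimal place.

N = 12.
Strictly below 128: 7. Equal to 128: 1.
PR = (7 + 0.5·1)/12 × 100 = 62.5

62.5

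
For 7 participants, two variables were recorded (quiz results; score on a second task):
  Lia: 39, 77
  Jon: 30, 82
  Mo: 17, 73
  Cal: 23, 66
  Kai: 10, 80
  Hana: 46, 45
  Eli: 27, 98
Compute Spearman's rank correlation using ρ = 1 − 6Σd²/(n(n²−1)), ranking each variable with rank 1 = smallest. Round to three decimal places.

-0.214

Ranks of variable 1: 6, 5, 2, 3, 1, 7, 4
Ranks of variable 2: 4, 6, 3, 2, 5, 1, 7
d = r₁ − r₂: 2, -1, -1, 1, -4, 6, -3
d²: 4, 1, 1, 1, 16, 36, 9; Σd² = 68
ρ = 1 − 6·68/(7·48) = 1 − 408/336 = -0.214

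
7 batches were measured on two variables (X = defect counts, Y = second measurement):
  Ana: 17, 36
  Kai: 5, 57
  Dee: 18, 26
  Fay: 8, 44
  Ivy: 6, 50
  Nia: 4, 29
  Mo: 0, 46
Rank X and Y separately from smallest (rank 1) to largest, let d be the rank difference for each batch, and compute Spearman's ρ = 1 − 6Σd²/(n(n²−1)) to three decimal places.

Ranks of variable 1: 6, 3, 7, 5, 4, 2, 1
Ranks of variable 2: 3, 7, 1, 4, 6, 2, 5
d = r₁ − r₂: 3, -4, 6, 1, -2, 0, -4
d²: 9, 16, 36, 1, 4, 0, 16; Σd² = 82
ρ = 1 − 6·82/(7·48) = 1 − 492/336 = -0.464

-0.464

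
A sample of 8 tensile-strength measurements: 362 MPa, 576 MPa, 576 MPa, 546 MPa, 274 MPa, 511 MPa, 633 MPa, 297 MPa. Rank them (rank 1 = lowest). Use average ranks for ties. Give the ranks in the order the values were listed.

Sorted (ascending): 274, 297, 362, 511, 546, 576, 576, 633
The 2 values of 576 occupy positions 6–7 → average rank (6+7)/2 = 6.5.

3, 6.5, 6.5, 5, 1, 4, 8, 2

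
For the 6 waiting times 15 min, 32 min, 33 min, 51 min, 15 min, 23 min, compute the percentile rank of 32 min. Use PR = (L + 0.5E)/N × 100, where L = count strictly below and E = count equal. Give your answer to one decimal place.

N = 6.
Strictly below 32: 3. Equal to 32: 1.
PR = (3 + 0.5·1)/6 × 100 = 58.3

58.3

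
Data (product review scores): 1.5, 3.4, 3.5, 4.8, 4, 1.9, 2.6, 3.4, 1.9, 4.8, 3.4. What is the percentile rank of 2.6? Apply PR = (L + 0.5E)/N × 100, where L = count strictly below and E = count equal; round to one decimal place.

N = 11.
Strictly below 2.6: 3. Equal to 2.6: 1.
PR = (3 + 0.5·1)/11 × 100 = 31.8

31.8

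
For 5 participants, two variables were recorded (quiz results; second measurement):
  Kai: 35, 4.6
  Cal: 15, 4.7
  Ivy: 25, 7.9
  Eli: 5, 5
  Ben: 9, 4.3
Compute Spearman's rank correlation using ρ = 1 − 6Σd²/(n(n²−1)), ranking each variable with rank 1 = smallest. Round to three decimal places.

0.000

Ranks of variable 1: 5, 3, 4, 1, 2
Ranks of variable 2: 2, 3, 5, 4, 1
d = r₁ − r₂: 3, 0, -1, -3, 1
d²: 9, 0, 1, 9, 1; Σd² = 20
ρ = 1 − 6·20/(5·24) = 1 − 120/120 = 0.000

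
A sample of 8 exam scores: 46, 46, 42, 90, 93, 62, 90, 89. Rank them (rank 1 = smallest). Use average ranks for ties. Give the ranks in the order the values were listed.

2.5, 2.5, 1, 6.5, 8, 4, 6.5, 5

Sorted (ascending): 42, 46, 46, 62, 89, 90, 90, 93
The 2 values of 46 occupy positions 2–3 → average rank (2+3)/2 = 2.5.
The 2 values of 90 occupy positions 6–7 → average rank (6+7)/2 = 6.5.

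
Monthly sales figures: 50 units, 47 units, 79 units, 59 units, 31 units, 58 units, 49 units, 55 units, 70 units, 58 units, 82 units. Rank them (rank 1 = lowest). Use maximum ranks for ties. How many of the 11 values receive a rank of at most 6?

Sorted (ascending): 31, 47, 49, 50, 55, 58, 58, 59, 70, 79, 82
The 2 values of 58 occupy positions 6–7 → each gets rank 7.
Ranks ≤ 6: {1, 2, 3, 4, 5} → 5 values.

5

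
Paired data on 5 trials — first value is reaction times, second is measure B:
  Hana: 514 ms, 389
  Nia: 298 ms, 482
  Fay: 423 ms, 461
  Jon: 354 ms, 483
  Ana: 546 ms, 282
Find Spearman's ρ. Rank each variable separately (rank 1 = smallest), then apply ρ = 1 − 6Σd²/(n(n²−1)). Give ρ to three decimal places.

-0.900

Ranks of variable 1: 4, 1, 3, 2, 5
Ranks of variable 2: 2, 4, 3, 5, 1
d = r₁ − r₂: 2, -3, 0, -3, 4
d²: 4, 9, 0, 9, 16; Σd² = 38
ρ = 1 − 6·38/(5·24) = 1 − 228/120 = -0.900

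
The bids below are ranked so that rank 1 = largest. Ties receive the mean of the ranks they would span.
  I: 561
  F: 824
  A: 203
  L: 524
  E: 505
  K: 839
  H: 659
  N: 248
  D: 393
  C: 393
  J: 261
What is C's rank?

7.5

Sorted (descending): 839, 824, 659, 561, 524, 505, 393, 393, 261, 248, 203
The 2 values of 393 occupy positions 7–8 → average rank (7+8)/2 = 7.5.
C has value 393 → rank 7.5.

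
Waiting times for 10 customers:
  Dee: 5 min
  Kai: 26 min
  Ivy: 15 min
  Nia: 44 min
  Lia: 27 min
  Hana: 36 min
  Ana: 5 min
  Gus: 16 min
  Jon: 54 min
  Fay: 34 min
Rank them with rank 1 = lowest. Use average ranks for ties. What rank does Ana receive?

1.5

Sorted (ascending): 5, 5, 15, 16, 26, 27, 34, 36, 44, 54
The 2 values of 5 occupy positions 1–2 → average rank (1+2)/2 = 1.5.
Ana has value 5 min → rank 1.5.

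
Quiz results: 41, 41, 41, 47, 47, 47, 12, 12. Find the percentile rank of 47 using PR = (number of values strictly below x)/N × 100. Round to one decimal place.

N = 8.
Strictly below 47: 5. Equal to 47: 3.
PR = 5/8 × 100 = 62.5

62.5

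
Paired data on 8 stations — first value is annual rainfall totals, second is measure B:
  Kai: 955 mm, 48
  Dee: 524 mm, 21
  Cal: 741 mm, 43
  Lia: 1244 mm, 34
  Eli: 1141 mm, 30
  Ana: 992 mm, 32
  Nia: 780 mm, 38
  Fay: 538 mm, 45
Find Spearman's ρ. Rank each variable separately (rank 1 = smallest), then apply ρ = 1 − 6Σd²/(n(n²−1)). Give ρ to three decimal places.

-0.119

Ranks of variable 1: 5, 1, 3, 8, 7, 6, 4, 2
Ranks of variable 2: 8, 1, 6, 4, 2, 3, 5, 7
d = r₁ − r₂: -3, 0, -3, 4, 5, 3, -1, -5
d²: 9, 0, 9, 16, 25, 9, 1, 25; Σd² = 94
ρ = 1 − 6·94/(8·63) = 1 − 564/504 = -0.119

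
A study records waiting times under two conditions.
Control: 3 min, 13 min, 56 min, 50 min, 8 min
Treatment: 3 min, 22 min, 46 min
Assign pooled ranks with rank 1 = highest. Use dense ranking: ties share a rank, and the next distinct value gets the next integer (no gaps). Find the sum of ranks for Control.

21

Sorted (descending): 56, 50, 46, 22, 13, 8, 3, 3
The 2 values of 3 share dense rank 7.
Remaining distinct values take the next consecutive integers.
Control values → pooled ranks: 3→7, 13→5, 56→1, 50→2, 8→6
Rank sum = 7 + 5 + 1 + 2 + 6 = 21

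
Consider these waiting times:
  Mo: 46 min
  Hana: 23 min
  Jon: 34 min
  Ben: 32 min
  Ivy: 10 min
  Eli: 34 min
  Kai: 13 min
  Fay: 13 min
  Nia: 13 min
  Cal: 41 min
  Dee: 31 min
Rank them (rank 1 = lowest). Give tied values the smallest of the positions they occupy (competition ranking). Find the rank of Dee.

6

Sorted (ascending): 10, 13, 13, 13, 23, 31, 32, 34, 34, 41, 46
The 3 values of 13 occupy positions 2–4 → each gets rank 2.
The 2 values of 34 occupy positions 8–9 → each gets rank 8.
Dee has value 31 min → rank 6.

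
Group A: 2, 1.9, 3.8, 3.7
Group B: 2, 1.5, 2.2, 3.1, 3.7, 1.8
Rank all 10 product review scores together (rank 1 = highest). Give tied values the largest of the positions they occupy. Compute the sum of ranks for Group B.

Sorted (descending): 3.8, 3.7, 3.7, 3.1, 2.2, 2, 2, 1.9, 1.8, 1.5
The 2 values of 3.7 occupy positions 2–3 → each gets rank 3.
The 2 values of 2 occupy positions 6–7 → each gets rank 7.
Group B values → pooled ranks: 2→7, 1.5→10, 2.2→5, 3.1→4, 3.7→3, 1.8→9
Rank sum = 7 + 10 + 5 + 4 + 3 + 9 = 38

38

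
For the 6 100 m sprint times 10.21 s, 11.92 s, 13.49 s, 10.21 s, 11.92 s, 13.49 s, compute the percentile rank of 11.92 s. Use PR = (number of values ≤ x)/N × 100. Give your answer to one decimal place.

N = 6.
Strictly below 11.92: 2. Equal to 11.92: 2.
PR = 4/6 × 100 = 66.7

66.7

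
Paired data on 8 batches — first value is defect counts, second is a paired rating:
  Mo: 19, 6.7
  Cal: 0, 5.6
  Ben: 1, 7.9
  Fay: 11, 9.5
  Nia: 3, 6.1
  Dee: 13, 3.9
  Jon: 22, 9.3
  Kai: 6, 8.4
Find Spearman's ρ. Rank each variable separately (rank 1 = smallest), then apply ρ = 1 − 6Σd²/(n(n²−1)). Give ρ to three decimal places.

Ranks of variable 1: 7, 1, 2, 5, 3, 6, 8, 4
Ranks of variable 2: 4, 2, 5, 8, 3, 1, 7, 6
d = r₁ − r₂: 3, -1, -3, -3, 0, 5, 1, -2
d²: 9, 1, 9, 9, 0, 25, 1, 4; Σd² = 58
ρ = 1 − 6·58/(8·63) = 1 − 348/504 = 0.310

0.310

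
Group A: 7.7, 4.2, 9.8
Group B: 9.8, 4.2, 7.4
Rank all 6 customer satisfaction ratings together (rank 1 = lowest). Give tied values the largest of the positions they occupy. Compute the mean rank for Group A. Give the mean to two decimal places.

4.00

Sorted (ascending): 4.2, 4.2, 7.4, 7.7, 9.8, 9.8
The 2 values of 4.2 occupy positions 1–2 → each gets rank 2.
The 2 values of 9.8 occupy positions 5–6 → each gets rank 6.
Group A values → pooled ranks: 7.7→4, 4.2→2, 9.8→6
Mean rank = (4 + 2 + 6) / 3 = 4.00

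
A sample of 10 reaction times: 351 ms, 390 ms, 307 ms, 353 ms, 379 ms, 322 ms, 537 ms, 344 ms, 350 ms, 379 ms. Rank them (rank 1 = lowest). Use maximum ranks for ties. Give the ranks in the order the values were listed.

5, 9, 1, 6, 8, 2, 10, 3, 4, 8

Sorted (ascending): 307, 322, 344, 350, 351, 353, 379, 379, 390, 537
The 2 values of 379 occupy positions 7–8 → each gets rank 8.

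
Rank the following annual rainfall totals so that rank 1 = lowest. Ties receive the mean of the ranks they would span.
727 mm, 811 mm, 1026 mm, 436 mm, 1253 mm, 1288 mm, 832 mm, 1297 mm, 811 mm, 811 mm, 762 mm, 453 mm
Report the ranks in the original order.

Sorted (ascending): 436, 453, 727, 762, 811, 811, 811, 832, 1026, 1253, 1288, 1297
The 3 values of 811 occupy positions 5–7 → average rank 6.

3, 6, 9, 1, 10, 11, 8, 12, 6, 6, 4, 2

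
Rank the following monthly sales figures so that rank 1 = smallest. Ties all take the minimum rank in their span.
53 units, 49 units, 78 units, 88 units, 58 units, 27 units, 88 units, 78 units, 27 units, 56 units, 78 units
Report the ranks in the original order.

Sorted (ascending): 27, 27, 49, 53, 56, 58, 78, 78, 78, 88, 88
The 2 values of 27 occupy positions 1–2 → each gets rank 1.
The 3 values of 78 occupy positions 7–9 → each gets rank 7.
The 2 values of 88 occupy positions 10–11 → each gets rank 10.

4, 3, 7, 10, 6, 1, 10, 7, 1, 5, 7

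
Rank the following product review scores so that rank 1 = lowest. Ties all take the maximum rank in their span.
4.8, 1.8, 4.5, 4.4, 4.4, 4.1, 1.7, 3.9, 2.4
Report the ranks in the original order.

Sorted (ascending): 1.7, 1.8, 2.4, 3.9, 4.1, 4.4, 4.4, 4.5, 4.8
The 2 values of 4.4 occupy positions 6–7 → each gets rank 7.

9, 2, 8, 7, 7, 5, 1, 4, 3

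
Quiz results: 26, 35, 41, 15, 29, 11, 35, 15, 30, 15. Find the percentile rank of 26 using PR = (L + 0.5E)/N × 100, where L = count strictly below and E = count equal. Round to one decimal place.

N = 10.
Strictly below 26: 4. Equal to 26: 1.
PR = (4 + 0.5·1)/10 × 100 = 45.0

45.0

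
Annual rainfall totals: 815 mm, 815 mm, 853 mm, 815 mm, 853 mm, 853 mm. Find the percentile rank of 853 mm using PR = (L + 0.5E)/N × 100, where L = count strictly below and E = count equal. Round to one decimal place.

75.0

N = 6.
Strictly below 853: 3. Equal to 853: 3.
PR = (3 + 0.5·3)/6 × 100 = 75.0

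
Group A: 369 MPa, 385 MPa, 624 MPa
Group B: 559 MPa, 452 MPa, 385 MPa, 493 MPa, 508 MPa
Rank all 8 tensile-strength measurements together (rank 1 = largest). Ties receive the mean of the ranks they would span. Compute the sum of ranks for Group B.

20.5

Sorted (descending): 624, 559, 508, 493, 452, 385, 385, 369
The 2 values of 385 occupy positions 6–7 → average rank (6+7)/2 = 6.5.
Group B values → pooled ranks: 559→2, 452→5, 385→6.5, 493→4, 508→3
Rank sum = 2 + 5 + 6.5 + 4 + 3 = 20.5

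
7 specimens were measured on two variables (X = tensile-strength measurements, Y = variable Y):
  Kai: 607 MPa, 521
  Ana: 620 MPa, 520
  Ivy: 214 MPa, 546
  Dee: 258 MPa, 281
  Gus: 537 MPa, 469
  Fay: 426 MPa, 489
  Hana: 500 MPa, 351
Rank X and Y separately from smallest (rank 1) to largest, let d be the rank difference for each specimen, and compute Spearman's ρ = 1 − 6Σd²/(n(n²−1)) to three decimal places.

Ranks of variable 1: 6, 7, 1, 2, 5, 3, 4
Ranks of variable 2: 6, 5, 7, 1, 3, 4, 2
d = r₁ − r₂: 0, 2, -6, 1, 2, -1, 2
d²: 0, 4, 36, 1, 4, 1, 4; Σd² = 50
ρ = 1 − 6·50/(7·48) = 1 − 300/336 = 0.107

0.107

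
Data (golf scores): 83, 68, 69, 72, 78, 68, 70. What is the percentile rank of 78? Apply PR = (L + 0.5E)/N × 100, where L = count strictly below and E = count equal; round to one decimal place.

N = 7.
Strictly below 78: 5. Equal to 78: 1.
PR = (5 + 0.5·1)/7 × 100 = 78.6

78.6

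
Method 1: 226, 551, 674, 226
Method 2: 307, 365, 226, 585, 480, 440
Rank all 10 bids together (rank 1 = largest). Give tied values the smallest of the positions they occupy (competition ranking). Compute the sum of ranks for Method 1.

Sorted (descending): 674, 585, 551, 480, 440, 365, 307, 226, 226, 226
The 3 values of 226 occupy positions 8–10 → each gets rank 8.
Method 1 values → pooled ranks: 226→8, 551→3, 674→1, 226→8
Rank sum = 8 + 3 + 1 + 8 = 20

20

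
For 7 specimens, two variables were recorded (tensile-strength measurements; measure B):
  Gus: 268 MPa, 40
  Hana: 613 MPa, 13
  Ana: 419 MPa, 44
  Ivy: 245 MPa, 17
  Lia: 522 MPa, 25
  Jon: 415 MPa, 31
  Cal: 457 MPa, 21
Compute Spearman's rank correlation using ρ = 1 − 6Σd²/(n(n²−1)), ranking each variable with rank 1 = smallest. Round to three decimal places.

-0.321

Ranks of variable 1: 2, 7, 4, 1, 6, 3, 5
Ranks of variable 2: 6, 1, 7, 2, 4, 5, 3
d = r₁ − r₂: -4, 6, -3, -1, 2, -2, 2
d²: 16, 36, 9, 1, 4, 4, 4; Σd² = 74
ρ = 1 − 6·74/(7·48) = 1 − 444/336 = -0.321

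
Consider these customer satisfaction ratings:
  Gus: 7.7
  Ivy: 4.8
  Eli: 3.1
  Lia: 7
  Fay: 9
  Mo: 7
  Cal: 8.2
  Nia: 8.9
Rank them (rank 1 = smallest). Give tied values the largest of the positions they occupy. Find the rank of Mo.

Sorted (ascending): 3.1, 4.8, 7, 7, 7.7, 8.2, 8.9, 9
The 2 values of 7 occupy positions 3–4 → each gets rank 4.
Mo has value 7 → rank 4.

4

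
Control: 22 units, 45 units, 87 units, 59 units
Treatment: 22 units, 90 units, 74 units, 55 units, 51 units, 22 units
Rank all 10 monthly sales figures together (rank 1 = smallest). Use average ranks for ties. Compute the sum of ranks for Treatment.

Sorted (ascending): 22, 22, 22, 45, 51, 55, 59, 74, 87, 90
The 3 values of 22 occupy positions 1–3 → average rank 2.
Treatment values → pooled ranks: 22→2, 90→10, 74→8, 55→6, 51→5, 22→2
Rank sum = 2 + 10 + 8 + 6 + 5 + 2 = 33

33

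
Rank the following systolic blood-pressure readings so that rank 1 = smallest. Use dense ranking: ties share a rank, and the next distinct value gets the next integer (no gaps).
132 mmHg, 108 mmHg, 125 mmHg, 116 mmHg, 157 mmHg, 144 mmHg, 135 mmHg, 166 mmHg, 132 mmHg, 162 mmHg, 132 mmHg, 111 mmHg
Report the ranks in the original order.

5, 1, 4, 3, 8, 7, 6, 10, 5, 9, 5, 2

Sorted (ascending): 108, 111, 116, 125, 132, 132, 132, 135, 144, 157, 162, 166
The 3 values of 132 share dense rank 5.
Remaining distinct values take the next consecutive integers.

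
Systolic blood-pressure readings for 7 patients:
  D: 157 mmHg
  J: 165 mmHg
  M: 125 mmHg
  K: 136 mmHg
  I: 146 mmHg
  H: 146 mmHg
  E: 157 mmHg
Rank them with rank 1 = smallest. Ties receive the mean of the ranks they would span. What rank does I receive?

Sorted (ascending): 125, 136, 146, 146, 157, 157, 165
The 2 values of 146 occupy positions 3–4 → average rank (3+4)/2 = 3.5.
The 2 values of 157 occupy positions 5–6 → average rank (5+6)/2 = 5.5.
I has value 146 mmHg → rank 3.5.

3.5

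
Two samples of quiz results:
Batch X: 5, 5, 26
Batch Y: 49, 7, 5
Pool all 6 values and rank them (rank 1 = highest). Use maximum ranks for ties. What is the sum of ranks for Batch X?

Sorted (descending): 49, 26, 7, 5, 5, 5
The 3 values of 5 occupy positions 4–6 → each gets rank 6.
Batch X values → pooled ranks: 5→6, 5→6, 26→2
Rank sum = 6 + 6 + 2 = 14

14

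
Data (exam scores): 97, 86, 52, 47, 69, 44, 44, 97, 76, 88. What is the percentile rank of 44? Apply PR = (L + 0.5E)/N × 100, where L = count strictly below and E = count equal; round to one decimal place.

10.0

N = 10.
Strictly below 44: 0. Equal to 44: 2.
PR = (0 + 0.5·2)/10 × 100 = 10.0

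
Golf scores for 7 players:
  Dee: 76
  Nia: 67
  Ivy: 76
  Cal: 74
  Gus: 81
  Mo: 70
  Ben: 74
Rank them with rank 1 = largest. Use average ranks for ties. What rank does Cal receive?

4.5

Sorted (descending): 81, 76, 76, 74, 74, 70, 67
The 2 values of 76 occupy positions 2–3 → average rank (2+3)/2 = 2.5.
The 2 values of 74 occupy positions 4–5 → average rank (4+5)/2 = 4.5.
Cal has value 74 → rank 4.5.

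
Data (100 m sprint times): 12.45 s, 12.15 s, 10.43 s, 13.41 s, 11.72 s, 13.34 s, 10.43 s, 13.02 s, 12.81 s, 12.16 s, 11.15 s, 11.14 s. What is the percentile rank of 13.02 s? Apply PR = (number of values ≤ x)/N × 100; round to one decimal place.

N = 12.
Strictly below 13.02: 9. Equal to 13.02: 1.
PR = 10/12 × 100 = 83.3

83.3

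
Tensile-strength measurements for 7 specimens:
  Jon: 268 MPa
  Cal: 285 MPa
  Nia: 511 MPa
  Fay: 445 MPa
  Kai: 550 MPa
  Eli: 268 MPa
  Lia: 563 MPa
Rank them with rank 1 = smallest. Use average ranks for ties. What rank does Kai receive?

Sorted (ascending): 268, 268, 285, 445, 511, 550, 563
The 2 values of 268 occupy positions 1–2 → average rank (1+2)/2 = 1.5.
Kai has value 550 MPa → rank 6.

6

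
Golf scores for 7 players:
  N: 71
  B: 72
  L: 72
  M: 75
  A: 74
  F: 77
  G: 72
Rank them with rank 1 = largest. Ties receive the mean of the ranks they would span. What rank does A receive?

3

Sorted (descending): 77, 75, 74, 72, 72, 72, 71
The 3 values of 72 occupy positions 4–6 → average rank 5.
A has value 74 → rank 3.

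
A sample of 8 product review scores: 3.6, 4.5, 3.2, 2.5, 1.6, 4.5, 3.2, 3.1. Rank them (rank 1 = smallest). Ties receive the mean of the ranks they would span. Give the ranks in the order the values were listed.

Sorted (ascending): 1.6, 2.5, 3.1, 3.2, 3.2, 3.6, 4.5, 4.5
The 2 values of 3.2 occupy positions 4–5 → average rank (4+5)/2 = 4.5.
The 2 values of 4.5 occupy positions 7–8 → average rank (7+8)/2 = 7.5.

6, 7.5, 4.5, 2, 1, 7.5, 4.5, 3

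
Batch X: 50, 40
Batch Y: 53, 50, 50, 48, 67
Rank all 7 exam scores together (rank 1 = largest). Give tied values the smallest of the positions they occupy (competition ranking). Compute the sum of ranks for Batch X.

10

Sorted (descending): 67, 53, 50, 50, 50, 48, 40
The 3 values of 50 occupy positions 3–5 → each gets rank 3.
Batch X values → pooled ranks: 50→3, 40→7
Rank sum = 3 + 7 = 10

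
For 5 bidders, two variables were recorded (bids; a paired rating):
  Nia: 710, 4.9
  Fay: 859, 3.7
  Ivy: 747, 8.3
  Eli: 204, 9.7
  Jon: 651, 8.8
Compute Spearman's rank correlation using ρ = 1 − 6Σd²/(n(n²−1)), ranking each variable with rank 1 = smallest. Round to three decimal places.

Ranks of variable 1: 3, 5, 4, 1, 2
Ranks of variable 2: 2, 1, 3, 5, 4
d = r₁ − r₂: 1, 4, 1, -4, -2
d²: 1, 16, 1, 16, 4; Σd² = 38
ρ = 1 − 6·38/(5·24) = 1 − 228/120 = -0.900

-0.900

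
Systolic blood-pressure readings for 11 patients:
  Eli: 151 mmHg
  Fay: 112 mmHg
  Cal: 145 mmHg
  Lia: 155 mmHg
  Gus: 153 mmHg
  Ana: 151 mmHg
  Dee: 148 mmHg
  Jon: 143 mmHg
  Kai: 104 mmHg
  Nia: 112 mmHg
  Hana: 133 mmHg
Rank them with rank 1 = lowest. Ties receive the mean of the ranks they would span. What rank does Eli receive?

Sorted (ascending): 104, 112, 112, 133, 143, 145, 148, 151, 151, 153, 155
The 2 values of 112 occupy positions 2–3 → average rank (2+3)/2 = 2.5.
The 2 values of 151 occupy positions 8–9 → average rank (8+9)/2 = 8.5.
Eli has value 151 mmHg → rank 8.5.

8.5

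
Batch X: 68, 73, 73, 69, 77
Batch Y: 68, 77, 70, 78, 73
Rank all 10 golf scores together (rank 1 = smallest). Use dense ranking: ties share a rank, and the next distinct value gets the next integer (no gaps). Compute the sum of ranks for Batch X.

16

Sorted (ascending): 68, 68, 69, 70, 73, 73, 73, 77, 77, 78
The 2 values of 68 share dense rank 1.
The 3 values of 73 share dense rank 4.
The 2 values of 77 share dense rank 5.
Remaining distinct values take the next consecutive integers.
Batch X values → pooled ranks: 68→1, 73→4, 73→4, 69→2, 77→5
Rank sum = 1 + 4 + 4 + 2 + 5 = 16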